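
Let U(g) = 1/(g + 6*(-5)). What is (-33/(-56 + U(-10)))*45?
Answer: 2200/83 ≈ 26.506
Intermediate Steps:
U(g) = 1/(-30 + g) (U(g) = 1/(g - 30) = 1/(-30 + g))
(-33/(-56 + U(-10)))*45 = (-33/(-56 + 1/(-30 - 10)))*45 = (-33/(-56 + 1/(-40)))*45 = (-33/(-56 - 1/40))*45 = (-33/(-2241/40))*45 = -40/2241*(-33)*45 = (440/747)*45 = 2200/83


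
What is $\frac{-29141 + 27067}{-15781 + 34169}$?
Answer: $- \frac{1037}{9194} \approx -0.11279$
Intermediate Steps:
$\frac{-29141 + 27067}{-15781 + 34169} = - \frac{2074}{18388} = \left(-2074\right) \frac{1}{18388} = - \frac{1037}{9194}$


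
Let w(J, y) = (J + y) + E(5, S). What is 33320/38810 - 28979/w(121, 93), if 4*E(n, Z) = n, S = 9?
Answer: -447001144/3341541 ≈ -133.77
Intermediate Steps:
E(n, Z) = n/4
w(J, y) = 5/4 + J + y (w(J, y) = (J + y) + (¼)*5 = (J + y) + 5/4 = 5/4 + J + y)
33320/38810 - 28979/w(121, 93) = 33320/38810 - 28979/(5/4 + 121 + 93) = 33320*(1/38810) - 28979/861/4 = 3332/3881 - 28979*4/861 = 3332/3881 - 115916/861 = -447001144/3341541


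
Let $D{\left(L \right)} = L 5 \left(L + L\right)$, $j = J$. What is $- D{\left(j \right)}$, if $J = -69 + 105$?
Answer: $-12960$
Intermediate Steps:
$J = 36$
$j = 36$
$D{\left(L \right)} = 10 L^{2}$ ($D{\left(L \right)} = L 5 \cdot 2 L = L 10 L = 10 L^{2}$)
$- D{\left(j \right)} = - 10 \cdot 36^{2} = - 10 \cdot 1296 = \left(-1\right) 12960 = -12960$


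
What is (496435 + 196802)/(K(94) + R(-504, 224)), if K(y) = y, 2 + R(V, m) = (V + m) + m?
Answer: 231079/12 ≈ 19257.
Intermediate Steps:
R(V, m) = -2 + V + 2*m (R(V, m) = -2 + ((V + m) + m) = -2 + (V + 2*m) = -2 + V + 2*m)
(496435 + 196802)/(K(94) + R(-504, 224)) = (496435 + 196802)/(94 + (-2 - 504 + 2*224)) = 693237/(94 + (-2 - 504 + 448)) = 693237/(94 - 58) = 693237/36 = 693237*(1/36) = 231079/12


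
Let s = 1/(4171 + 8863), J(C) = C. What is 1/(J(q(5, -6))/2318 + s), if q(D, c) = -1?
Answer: -397537/141 ≈ -2819.4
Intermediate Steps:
s = 1/13034 ≈ 7.6722e-5
1/(J(q(5, -6))/2318 + s) = 1/(-1/2318 + 1/13034) = 1/(-141/397537) = -397537/141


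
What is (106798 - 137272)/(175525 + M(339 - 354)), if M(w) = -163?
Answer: -5079/29227 ≈ -0.17378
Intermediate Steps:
(106798 - 137272)/(175525 + M(339 - 354)) = (106798 - 137272)/(175525 - 163) = -30474/175362 = -30474*1/175362 = -5079/29227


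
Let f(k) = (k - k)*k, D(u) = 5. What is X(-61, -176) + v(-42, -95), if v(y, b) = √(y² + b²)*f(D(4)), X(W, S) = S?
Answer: -176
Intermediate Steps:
f(k) = 0 (f(k) = 0*k = 0)
v(y, b) = 0 (v(y, b) = √(y² + b²)*0 = √(b² + y²)*0 = 0)
X(-61, -176) + v(-42, -95) = -176 + 0 = -176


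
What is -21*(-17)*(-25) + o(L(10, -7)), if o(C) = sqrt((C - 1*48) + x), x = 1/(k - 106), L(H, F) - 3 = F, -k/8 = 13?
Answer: -8925 + I*sqrt(2293410)/210 ≈ -8925.0 + 7.2114*I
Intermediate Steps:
k = -104 (k = -8*13 = -104)
L(H, F) = 3 + F
x = -1/210 (x = 1/(-104 - 106) = 1/(-210) = -1/210 ≈ -0.0047619)
o(C) = sqrt(-10081/210 + C) (o(C) = sqrt((C - 1*48) - 1/210) = sqrt((C - 48) - 1/210) = sqrt((-48 + C) - 1/210) = sqrt(-10081/210 + C))
-21*(-17)*(-25) + o(L(10, -7)) = -21*(-17)*(-25) + sqrt(-2117010 + 44100*(3 - 7))/210 = 357*(-25) + sqrt(-2117010 + 44100*(-4))/210 = -8925 + sqrt(-2117010 - 176400)/210 = -8925 + sqrt(-2293410)/210 = -8925 + (I*sqrt(2293410))/210 = -8925 + I*sqrt(2293410)/210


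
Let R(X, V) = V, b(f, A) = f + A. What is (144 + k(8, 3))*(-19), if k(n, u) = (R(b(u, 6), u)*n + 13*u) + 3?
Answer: -3990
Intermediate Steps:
b(f, A) = A + f
k(n, u) = 3 + 13*u + n*u (k(n, u) = (u*n + 13*u) + 3 = (n*u + 13*u) + 3 = (13*u + n*u) + 3 = 3 + 13*u + n*u)
(144 + k(8, 3))*(-19) = (144 + (3 + 13*3 + 8*3))*(-19) = (144 + (3 + 39 + 24))*(-19) = (144 + 66)*(-19) = 210*(-19) = -3990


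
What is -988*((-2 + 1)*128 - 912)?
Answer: 1027520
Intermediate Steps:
-988*((-2 + 1)*128 - 912) = -988*(-1*128 - 912) = -988*(-128 - 912) = -988*(-1040) = 1027520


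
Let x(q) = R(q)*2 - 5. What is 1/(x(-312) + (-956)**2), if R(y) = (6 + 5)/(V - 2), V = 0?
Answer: 1/913920 ≈ 1.0942e-6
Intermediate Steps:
R(y) = -11/2 (R(y) = (6 + 5)/(0 - 2) = 11/(-2) = 11*(-1/2) = -11/2)
x(q) = -16 (x(q) = -11/2*2 - 5 = -11 - 5 = -16)
1/(x(-312) + (-956)**2) = 1/(-16 + (-956)**2) = 1/(-16 + 913936) = 1/913920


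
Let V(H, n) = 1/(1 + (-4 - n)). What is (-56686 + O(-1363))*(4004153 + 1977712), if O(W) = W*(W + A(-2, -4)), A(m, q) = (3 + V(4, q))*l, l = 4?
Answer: 10643382847875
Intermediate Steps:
V(H, n) = 1/(-3 - n)
A(m, q) = 12 - 4/(3 + q) (A(m, q) = (3 - 1/(3 + q))*4 = 12 - 4/(3 + q))
O(W) = W*(16 + W) (O(W) = W*(W + 4*(8 + 3*(-4))/(3 - 4)) = W*(W + 4*(8 - 12)/(-1)) = W*(W + 4*(-1)*(-4)) = W*(W + 16) = W*(16 + W))
(-56686 + O(-1363))*(4004153 + 1977712) = (-56686 - 1363*(16 - 1363))*(4004153 + 1977712) = (-56686 - 1363*(-1347))*5981865 = (-56686 + 1835961)*5981865 = 1779275*5981865 = 10643382847875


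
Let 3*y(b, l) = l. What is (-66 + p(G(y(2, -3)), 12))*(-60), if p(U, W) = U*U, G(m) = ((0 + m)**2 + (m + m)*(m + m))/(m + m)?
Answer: 3585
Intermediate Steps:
y(b, l) = l/3
G(m) = 5*m/2 (G(m) = (m**2 + (2*m)*(2*m))/((2*m)) = (m**2 + 4*m**2)*(1/(2*m)) = (5*m**2)*(1/(2*m)) = 5*m/2)
p(U, W) = U**2
(-66 + p(G(y(2, -3)), 12))*(-60) = (-66 + (5*((1/3)*(-3))/2)**2)*(-60) = (-66 + ((5/2)*(-1))**2)*(-60) = (-66 + (-5/2)**2)*(-60) = (-66 + 25/4)*(-60) = -239/4*(-60) = 3585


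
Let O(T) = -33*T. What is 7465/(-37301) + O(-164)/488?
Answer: 49557523/4550722 ≈ 10.890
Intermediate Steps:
7465/(-37301) + O(-164)/488 = 7465/(-37301) - 33*(-164)/488 = 7465*(-1/37301) + 5412*(1/488) = -7465/37301 + 1353/122 = 49557523/4550722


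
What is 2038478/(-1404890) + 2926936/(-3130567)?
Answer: -141805609109/59433814495 ≈ -2.3859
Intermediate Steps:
2038478/(-1404890) + 2926936/(-3130567) = 2038478*(-1/1404890) + 2926936*(-1/3130567) = -27547/18985 - 2926936/3130567 = -141805609109/59433814495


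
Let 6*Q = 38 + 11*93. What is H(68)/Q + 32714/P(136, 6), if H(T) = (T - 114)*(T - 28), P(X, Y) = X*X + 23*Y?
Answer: -7773173/898667 ≈ -8.6497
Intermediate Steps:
P(X, Y) = X² + 23*Y
H(T) = (-114 + T)*(-28 + T)
Q = 1061/6 (Q = (38 + 11*93)/6 = (38 + 1023)/6 = (⅙)*1061 = 1061/6 ≈ 176.83)
H(68)/Q + 32714/P(136, 6) = (3192 + 68² - 142*68)/(1061/6) + 32714/(136² + 23*6) = (3192 + 4624 - 9656)*(6/1061) + 32714/(18496 + 138) = -1840*6/1061 + 32714/18634 = -11040/1061 + 32714*(1/18634) = -11040/1061 + 1487/847 = -7773173/898667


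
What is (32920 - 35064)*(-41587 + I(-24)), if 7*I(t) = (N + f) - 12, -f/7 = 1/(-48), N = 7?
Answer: 1872444310/21 ≈ 8.9164e+7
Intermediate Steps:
f = 7/48 (f = -7/(-48) = -7*(-1/48) = 7/48 ≈ 0.14583)
I(t) = -233/336 (I(t) = ((7 + 7/48) - 12)/7 = (343/48 - 12)/7 = (⅐)*(-233/48) = -233/336)
(32920 - 35064)*(-41587 + I(-24)) = (32920 - 35064)*(-41587 - 233/336) = -2144*(-13973465/336) = 1872444310/21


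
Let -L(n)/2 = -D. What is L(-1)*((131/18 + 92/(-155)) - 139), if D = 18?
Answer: -738322/155 ≈ -4763.4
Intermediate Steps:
L(n) = 36 (L(n) = -(-2)*18 = -2*(-18) = 36)
L(-1)*((131/18 + 92/(-155)) - 139) = 36*((131/18 + 92/(-155)) - 139) = 36*((131*(1/18) + 92*(-1/155)) - 139) = 36*((131/18 - 92/155) - 139) = 36*(18649/2790 - 139) = 36*(-369161/2790) = -738322/155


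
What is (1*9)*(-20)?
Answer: -180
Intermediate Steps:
(1*9)*(-20) = 9*(-20) = -180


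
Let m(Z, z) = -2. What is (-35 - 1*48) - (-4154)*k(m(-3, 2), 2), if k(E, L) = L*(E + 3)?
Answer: 8225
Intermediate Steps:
k(E, L) = L*(3 + E)
(-35 - 1*48) - (-4154)*k(m(-3, 2), 2) = (-35 - 1*48) - (-4154)*2*(3 - 2) = (-35 - 48) - (-4154)*2*1 = -83 - (-4154)*2 = -83 - 134*(-62) = -83 + 8308 = 8225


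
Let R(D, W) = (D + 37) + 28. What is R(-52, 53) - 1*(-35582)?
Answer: 35595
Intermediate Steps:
R(D, W) = 65 + D (R(D, W) = (37 + D) + 28 = 65 + D)
R(-52, 53) - 1*(-35582) = (65 - 52) - 1*(-35582) = 13 + 35582 = 35595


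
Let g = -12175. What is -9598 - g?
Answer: 2577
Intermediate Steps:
-9598 - g = -9598 - 1*(-12175) = -9598 + 12175 = 2577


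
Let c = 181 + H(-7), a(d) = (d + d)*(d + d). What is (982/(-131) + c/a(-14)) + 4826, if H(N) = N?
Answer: 247451205/51352 ≈ 4818.7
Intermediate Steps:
a(d) = 4*d² (a(d) = (2*d)*(2*d) = 4*d²)
c = 174 (c = 181 - 7 = 174)
(982/(-131) + c/a(-14)) + 4826 = (982/(-131) + 174/((4*(-14)²))) + 4826 = (982*(-1/131) + 174/((4*196))) + 4826 = (-982/131 + 174/784) + 4826 = (-982/131 + 174*(1/784)) + 4826 = (-982/131 + 87/392) + 4826 = -373547/51352 + 4826 = 247451205/51352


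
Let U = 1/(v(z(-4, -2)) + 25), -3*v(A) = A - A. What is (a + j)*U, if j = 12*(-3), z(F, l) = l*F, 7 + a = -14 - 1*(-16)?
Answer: -41/25 ≈ -1.6400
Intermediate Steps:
a = -5 (a = -7 + (-14 - 1*(-16)) = -7 + (-14 + 16) = -7 + 2 = -5)
z(F, l) = F*l
v(A) = 0 (v(A) = -(A - A)/3 = -1/3*0 = 0)
j = -36
U = 1/25 (U = 1/(0 + 25) = 1/25 ≈ 0.040000)
(a + j)*U = (-5 - 36)*(1/25) = -41*1/25 = -41/25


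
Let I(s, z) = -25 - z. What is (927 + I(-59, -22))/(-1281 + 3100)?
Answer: 924/1819 ≈ 0.50797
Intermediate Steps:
(927 + I(-59, -22))/(-1281 + 3100) = (927 + (-25 - 1*(-22)))/(-1281 + 3100) = (927 + (-25 + 22))/1819 = (927 - 3)*(1/1819) = 924*(1/1819) = 924/1819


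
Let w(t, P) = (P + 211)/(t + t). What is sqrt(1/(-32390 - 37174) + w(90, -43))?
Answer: sqrt(3136437865)/57970 ≈ 0.96608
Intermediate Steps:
w(t, P) = (211 + P)/(2*t) (w(t, P) = (211 + P)/((2*t)) = (211 + P)*(1/(2*t)) = (211 + P)/(2*t))
sqrt(1/(-32390 - 37174) + w(90, -43)) = sqrt(1/(-32390 - 37174) + (1/2)*(211 - 43)/90) = sqrt(1/(-69564) + (1/2)*(1/90)*168) = sqrt(-1/69564 + 14/15) = sqrt(108209/115940) = sqrt(3136437865)/57970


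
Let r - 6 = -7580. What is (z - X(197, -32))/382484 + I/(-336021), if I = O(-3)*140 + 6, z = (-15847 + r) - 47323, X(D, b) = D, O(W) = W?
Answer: -7893105795/42840885388 ≈ -0.18424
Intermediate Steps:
r = -7574 (r = 6 - 7580 = -7574)
z = -70744 (z = (-15847 - 7574) - 47323 = -23421 - 47323 = -70744)
I = -414 (I = -3*140 + 6 = -420 + 6 = -414)
(z - X(197, -32))/382484 + I/(-336021) = (-70744 - 1*197)/382484 - 414/(-336021) = (-70744 - 197)*(1/382484) - 414*(-1/336021) = -70941*1/382484 + 138/112007 = -70941/382484 + 138/112007 = -7893105795/42840885388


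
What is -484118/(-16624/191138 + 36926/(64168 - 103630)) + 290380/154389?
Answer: 140940383398118443198/297738340293891 ≈ 4.7337e+5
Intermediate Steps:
-484118/(-16624/191138 + 36926/(64168 - 103630)) + 290380/154389 = -484118/(-16624*1/191138 + 36926/(-39462)) + 290380*(1/154389) = -484118/(-8312/95569 + 36926*(-1/39462)) + 290380/154389 = -484118/(-8312/95569 - 18463/19731) + 290380/154389 = -484118/(-1928494519/1885671939) + 290380/154389 = -484118*(-1885671939/1928494519) + 290380/154389 = 912887727764802/1928494519 + 290380/154389 = 140940383398118443198/297738340293891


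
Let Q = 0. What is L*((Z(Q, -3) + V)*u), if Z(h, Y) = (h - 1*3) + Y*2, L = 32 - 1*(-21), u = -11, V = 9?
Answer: 0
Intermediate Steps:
L = 53 (L = 32 + 21 = 53)
Z(h, Y) = -3 + h + 2*Y (Z(h, Y) = (h - 3) + 2*Y = (-3 + h) + 2*Y = -3 + h + 2*Y)
L*((Z(Q, -3) + V)*u) = 53*(((-3 + 0 + 2*(-3)) + 9)*(-11)) = 53*(((-3 + 0 - 6) + 9)*(-11)) = 53*((-9 + 9)*(-11)) = 53*(0*(-11)) = 53*0 = 0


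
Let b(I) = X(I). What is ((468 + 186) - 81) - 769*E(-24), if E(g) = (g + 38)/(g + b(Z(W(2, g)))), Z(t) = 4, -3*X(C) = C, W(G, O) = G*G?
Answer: 37923/38 ≈ 997.97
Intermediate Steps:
W(G, O) = G²
X(C) = -C/3
b(I) = -I/3
E(g) = (38 + g)/(-4/3 + g) (E(g) = (g + 38)/(g - ⅓*4) = (38 + g)/(g - 4/3) = (38 + g)/(-4/3 + g))
((468 + 186) - 81) - 769*E(-24) = ((468 + 186) - 81) - 2307*(38 - 24)/(-4 + 3*(-24)) = (654 - 81) - 2307*14/(-4 - 72) = 573 - 2307*14/(-76) = 573 - 2307*(-1)*14/76 = 573 - 769*(-21/38) = 573 + 16149/38 = 37923/38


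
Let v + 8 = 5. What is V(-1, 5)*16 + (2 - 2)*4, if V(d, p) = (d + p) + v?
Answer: 16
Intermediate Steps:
v = -3 (v = -8 + 5 = -3)
V(d, p) = -3 + d + p (V(d, p) = (d + p) - 3 = -3 + d + p)
V(-1, 5)*16 + (2 - 2)*4 = (-3 - 1 + 5)*16 + (2 - 2)*4 = 1*16 + 0*4 = 16 + 0 = 16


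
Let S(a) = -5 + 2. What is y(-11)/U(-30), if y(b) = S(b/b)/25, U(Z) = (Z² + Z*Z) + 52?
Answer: -3/46300 ≈ -6.4795e-5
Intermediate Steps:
S(a) = -3
U(Z) = 52 + 2*Z² (U(Z) = (Z² + Z²) + 52 = 2*Z² + 52 = 52 + 2*Z²)
y(b) = -3/25
y(-11)/U(-30) = -3/(25*(52 + 2*(-30)²)) = -3/(25*(52 + 2*900)) = -3/(25*(52 + 1800)) = -3/25/1852 = -3/25*1/1852 = -3/46300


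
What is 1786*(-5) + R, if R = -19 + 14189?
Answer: 5240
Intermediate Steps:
R = 14170
1786*(-5) + R = 1786*(-5) + 14170 = -8930 + 14170 = 5240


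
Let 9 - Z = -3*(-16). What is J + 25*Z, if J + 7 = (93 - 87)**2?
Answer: -946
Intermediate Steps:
Z = -39 (Z = 9 - (-3)*(-16) = 9 - 1*48 = 9 - 48 = -39)
J = 29 (J = -7 + (93 - 87)**2 = -7 + 6**2 = -7 + 36 = 29)
J + 25*Z = 29 + 25*(-39) = 29 - 975 = -946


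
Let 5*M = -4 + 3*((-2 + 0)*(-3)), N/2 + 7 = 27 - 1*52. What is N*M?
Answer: -896/5 ≈ -179.20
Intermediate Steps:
N = -64 (N = -14 + 2*(27 - 1*52) = -14 + 2*(27 - 52) = -14 + 2*(-25) = -14 - 50 = -64)
M = 14/5 (M = (-4 + 3*((-2 + 0)*(-3)))/5 = (-4 + 3*(-2*(-3)))/5 = (-4 + 3*6)/5 = (-4 + 18)/5 = (⅕)*14 = 14/5 ≈ 2.8000)
N*M = -64*14/5 = -896/5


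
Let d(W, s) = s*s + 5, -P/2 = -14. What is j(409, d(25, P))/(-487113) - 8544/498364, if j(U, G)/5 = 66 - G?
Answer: -196692301/20229965261 ≈ -0.0097228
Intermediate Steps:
P = 28 (P = -2*(-14) = 28)
d(W, s) = 5 + s**2 (d(W, s) = s**2 + 5 = 5 + s**2)
j(U, G) = 330 - 5*G (j(U, G) = 5*(66 - G) = 330 - 5*G)
j(409, d(25, P))/(-487113) - 8544/498364 = (330 - 5*(5 + 28**2))/(-487113) - 8544/498364 = (330 - 5*(5 + 784))*(-1/487113) - 8544*1/498364 = (330 - 5*789)*(-1/487113) - 2136/124591 = (330 - 3945)*(-1/487113) - 2136/124591 = -3615*(-1/487113) - 2136/124591 = 1205/162371 - 2136/124591 = -196692301/20229965261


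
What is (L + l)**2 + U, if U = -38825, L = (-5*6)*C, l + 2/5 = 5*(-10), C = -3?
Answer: -931421/25 ≈ -37257.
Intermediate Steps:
l = -252/5 (l = -2/5 + 5*(-10) = -2/5 - 50 = -252/5 ≈ -50.400)
L = 90 (L = -5*6*(-3) = -30*(-3) = 90)
(L + l)**2 + U = (90 - 252/5)**2 - 38825 = (198/5)**2 - 38825 = 39204/25 - 38825 = -931421/25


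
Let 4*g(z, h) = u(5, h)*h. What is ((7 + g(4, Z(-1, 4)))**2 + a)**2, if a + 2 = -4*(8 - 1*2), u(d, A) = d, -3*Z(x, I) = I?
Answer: 484/81 ≈ 5.9753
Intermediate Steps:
Z(x, I) = -I/3
a = -26 (a = -2 - 4*(8 - 1*2) = -2 - 4*(8 - 2) = -2 - 4*6 = -2 - 24 = -26)
g(z, h) = 5*h/4 (g(z, h) = (5*h)/4 = 5*h/4)
((7 + g(4, Z(-1, 4)))**2 + a)**2 = ((7 + 5*(-1/3*4)/4)**2 - 26)**2 = ((7 + (5/4)*(-4/3))**2 - 26)**2 = ((7 - 5/3)**2 - 26)**2 = ((16/3)**2 - 26)**2 = (256/9 - 26)**2 = (22/9)**2 = 484/81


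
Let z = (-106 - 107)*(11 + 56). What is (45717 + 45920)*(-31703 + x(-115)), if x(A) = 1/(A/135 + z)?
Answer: -1119477366764939/385340 ≈ -2.9052e+9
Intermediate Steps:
z = -14271 (z = -213*67 = -14271)
x(A) = 1/(-14271 + A/135) (x(A) = 1/(A/135 - 14271) = 1/(-14271 + A/135))
(45717 + 45920)*(-31703 + x(-115)) = (45717 + 45920)*(-31703 + 135/(-1926585 - 115)) = 91637*(-31703 + 135/(-1926700)) = 91637*(-31703 + 135*(-1/1926700)) = 91637*(-31703 - 27/385340) = 91637*(-12216434047/385340) = -1119477366764939/385340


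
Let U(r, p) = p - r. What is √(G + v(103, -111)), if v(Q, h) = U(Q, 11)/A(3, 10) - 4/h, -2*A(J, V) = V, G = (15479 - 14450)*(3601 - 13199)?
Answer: I*√3042154565790/555 ≈ 3142.7*I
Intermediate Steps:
G = -9876342 (G = 1029*(-9598) = -9876342)
A(J, V) = -V/2
v(Q, h) = -11/5 - 4/h + Q/5 (v(Q, h) = (11 - Q)/((-½*10)) - 4/h = (11 - Q)/(-5) - 4/h = (11 - Q)*(-⅕) - 4/h = (-11/5 + Q/5) - 4/h = -11/5 - 4/h + Q/5)
√(G + v(103, -111)) = √(-9876342 + (⅕)*(-20 - 111*(-11 + 103))/(-111)) = √(-9876342 + (⅕)*(-1/111)*(-20 - 111*92)) = √(-9876342 + (⅕)*(-1/111)*(-20 - 10212)) = √(-9876342 + (⅕)*(-1/111)*(-10232)) = √(-9876342 + 10232/555) = √(-5481359578/555) = I*√3042154565790/555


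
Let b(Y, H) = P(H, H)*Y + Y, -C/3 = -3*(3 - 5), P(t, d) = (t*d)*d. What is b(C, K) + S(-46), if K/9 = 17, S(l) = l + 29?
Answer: -64468421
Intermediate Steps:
S(l) = 29 + l
K = 153 (K = 9*17 = 153)
P(t, d) = t*d² (P(t, d) = (d*t)*d = t*d²)
C = -18 (C = -(-9)*(3 - 5) = -(-9)*(-2) = -3*6 = -18)
b(Y, H) = Y + Y*H³ (b(Y, H) = (H*H²)*Y + Y = H³*Y + Y = Y*H³ + Y = Y + Y*H³)
b(C, K) + S(-46) = -18*(1 + 153³) + (29 - 46) = -18*(1 + 3581577) - 17 = -18*3581578 - 17 = -64468404 - 17 = -64468421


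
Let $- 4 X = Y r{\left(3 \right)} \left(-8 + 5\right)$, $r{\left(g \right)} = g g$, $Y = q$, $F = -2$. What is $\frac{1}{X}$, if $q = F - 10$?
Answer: $- \frac{1}{81} \approx -0.012346$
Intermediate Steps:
$q = -12$ ($q = -2 - 10 = -12$)
$Y = -12$
$r{\left(g \right)} = g^{2}$
$X = -81$ ($X = - \frac{- 12 \cdot 3^{2} \left(-8 + 5\right)}{4} = - \frac{\left(-12\right) 9 \left(-3\right)}{4} = - \frac{\left(-108\right) \left(-3\right)}{4} = \left(- \frac{1}{4}\right) 324 = -81$)
$\frac{1}{X} = \frac{1}{-81} = - \frac{1}{81}$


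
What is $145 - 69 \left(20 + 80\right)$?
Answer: $-6755$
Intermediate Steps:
$145 - 69 \left(20 + 80\right) = 145 - 6900 = -6755$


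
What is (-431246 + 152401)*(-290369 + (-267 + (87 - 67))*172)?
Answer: 92814394785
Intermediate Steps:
(-431246 + 152401)*(-290369 + (-267 + (87 - 67))*172) = -278845*(-290369 + (-267 + 20)*172) = -278845*(-290369 - 247*172) = -278845*(-290369 - 42484) = -278845*(-332853) = 92814394785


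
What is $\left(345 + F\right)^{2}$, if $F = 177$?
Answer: $272484$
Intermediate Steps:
$\left(345 + F\right)^{2} = \left(345 + 177\right)^{2} = 522^{2} = 272484$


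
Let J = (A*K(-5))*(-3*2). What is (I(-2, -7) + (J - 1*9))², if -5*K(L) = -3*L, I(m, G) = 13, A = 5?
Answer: 8836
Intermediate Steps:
K(L) = 3*L/5 (K(L) = -(-3)*L/5 = 3*L/5)
J = 90 (J = (5*((⅗)*(-5)))*(-3*2) = (5*(-3))*(-6) = -15*(-6) = 90)
(I(-2, -7) + (J - 1*9))² = (13 + (90 - 1*9))² = (13 + (90 - 9))² = (13 + 81)² = 94² = 8836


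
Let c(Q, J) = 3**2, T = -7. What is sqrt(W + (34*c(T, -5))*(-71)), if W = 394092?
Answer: 3*sqrt(41374) ≈ 610.22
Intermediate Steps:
c(Q, J) = 9
sqrt(W + (34*c(T, -5))*(-71)) = sqrt(394092 + (34*9)*(-71)) = sqrt(394092 + 306*(-71)) = sqrt(394092 - 21726) = sqrt(372366) = 3*sqrt(41374)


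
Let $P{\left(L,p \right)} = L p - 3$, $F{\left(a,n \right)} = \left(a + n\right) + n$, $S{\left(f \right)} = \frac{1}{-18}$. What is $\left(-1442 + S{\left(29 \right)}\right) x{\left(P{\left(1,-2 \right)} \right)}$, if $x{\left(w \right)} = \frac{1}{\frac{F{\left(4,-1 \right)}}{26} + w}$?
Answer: $\frac{337441}{1152} \approx 292.92$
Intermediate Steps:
$S{\left(f \right)} = - \frac{1}{18}$
$F{\left(a,n \right)} = a + 2 n$
$P{\left(L,p \right)} = -3 + L p$
$x{\left(w \right)} = \frac{1}{\frac{1}{13} + w}$ ($x{\left(w \right)} = \frac{1}{\frac{4 + 2 \left(-1\right)}{26} + w} = \frac{1}{\left(4 - 2\right) \frac{1}{26} + w} = \frac{1}{2 \cdot \frac{1}{26} + w} = \frac{1}{\frac{1}{13} + w}$)
$\left(-1442 + S{\left(29 \right)}\right) x{\left(P{\left(1,-2 \right)} \right)} = \left(-1442 - \frac{1}{18}\right) \frac{13}{1 + 13 \left(-3 + 1 \left(-2\right)\right)} = - \frac{25957 \frac{13}{1 + 13 \left(-3 - 2\right)}}{18} = - \frac{25957 \frac{13}{1 + 13 \left(-5\right)}}{18} = - \frac{25957 \frac{13}{1 - 65}}{18} = - \frac{25957 \frac{13}{-64}}{18} = - \frac{25957 \cdot 13 \left(- \frac{1}{64}\right)}{18} = \left(- \frac{25957}{18}\right) \left(- \frac{13}{64}\right) = \frac{337441}{1152}$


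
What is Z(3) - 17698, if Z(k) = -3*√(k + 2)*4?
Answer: -17698 - 12*√5 ≈ -17725.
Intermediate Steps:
Z(k) = -12*√(2 + k) (Z(k) = -3*√(2 + k)*4 = -12*√(2 + k))
Z(3) - 17698 = -12*√(2 + 3) - 17698 = -12*√5 - 17698 = -17698 - 12*√5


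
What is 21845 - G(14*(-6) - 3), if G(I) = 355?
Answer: 21490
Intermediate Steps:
21845 - G(14*(-6) - 3) = 21845 - 1*355 = 21845 - 355 = 21490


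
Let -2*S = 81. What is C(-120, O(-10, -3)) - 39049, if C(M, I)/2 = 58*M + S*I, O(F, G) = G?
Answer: -52726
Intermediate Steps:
S = -81/2 (S = -½*81 = -81/2 ≈ -40.500)
C(M, I) = -81*I + 116*M (C(M, I) = 2*(58*M - 81*I/2) = -81*I + 116*M)
C(-120, O(-10, -3)) - 39049 = (-81*(-3) + 116*(-120)) - 39049 = (243 - 13920) - 39049 = -13677 - 39049 = -52726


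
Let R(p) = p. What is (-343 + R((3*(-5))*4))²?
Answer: 162409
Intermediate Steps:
(-343 + R((3*(-5))*4))² = (-343 + (3*(-5))*4)² = (-343 - 15*4)² = (-343 - 60)² = (-403)² = 162409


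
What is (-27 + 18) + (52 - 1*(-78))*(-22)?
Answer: -2869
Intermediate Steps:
(-27 + 18) + (52 - 1*(-78))*(-22) = -9 + (52 + 78)*(-22) = -9 + 130*(-22) = -9 - 2860 = -2869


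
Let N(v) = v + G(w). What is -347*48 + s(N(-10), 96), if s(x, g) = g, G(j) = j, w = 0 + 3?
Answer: -16560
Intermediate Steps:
w = 3
N(v) = 3 + v (N(v) = v + 3 = 3 + v)
-347*48 + s(N(-10), 96) = -347*48 + 96 = -16656 + 96 = -16560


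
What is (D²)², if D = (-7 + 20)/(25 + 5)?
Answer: 28561/810000 ≈ 0.035260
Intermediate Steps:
D = 13/30 ≈ 0.43333
(D²)² = ((13/30)²)² = (169/900)² = 28561/810000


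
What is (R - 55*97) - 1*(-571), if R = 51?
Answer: -4713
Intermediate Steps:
(R - 55*97) - 1*(-571) = (51 - 55*97) - 1*(-571) = (51 - 5335) + 571 = -5284 + 571 = -4713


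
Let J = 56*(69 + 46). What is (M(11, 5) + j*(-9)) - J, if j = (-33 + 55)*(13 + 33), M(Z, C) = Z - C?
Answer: -15542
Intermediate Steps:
j = 1012 (j = 22*46 = 1012)
J = 6440 (J = 56*115 = 6440)
(M(11, 5) + j*(-9)) - J = ((11 - 1*5) + 1012*(-9)) - 1*6440 = ((11 - 5) - 9108) - 6440 = (6 - 9108) - 6440 = -9102 - 6440 = -15542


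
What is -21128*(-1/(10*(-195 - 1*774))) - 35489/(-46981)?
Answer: -17071741/11980155 ≈ -1.4250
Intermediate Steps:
-21128*(-1/(10*(-195 - 1*774))) - 35489/(-46981) = -21128*(-1/(10*(-195 - 774))) - 35489*(-1/46981) = -21128/((-969*(-10))) + 35489/46981 = -21128/9690 + 35489/46981 = -21128*1/9690 + 35489/46981 = -556/255 + 35489/46981 = -17071741/11980155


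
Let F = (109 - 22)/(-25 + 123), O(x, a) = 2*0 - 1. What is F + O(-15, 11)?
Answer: -11/98 ≈ -0.11224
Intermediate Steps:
O(x, a) = -1 (O(x, a) = 0 - 1 = -1)
F = 87/98 ≈ 0.88776
F + O(-15, 11) = 87/98 - 1 = -11/98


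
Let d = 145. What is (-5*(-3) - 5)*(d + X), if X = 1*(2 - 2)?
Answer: 1450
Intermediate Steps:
X = 0 (X = 1*0 = 0)
(-5*(-3) - 5)*(d + X) = (-5*(-3) - 5)*(145 + 0) = (15 - 5)*145 = 10*145 = 1450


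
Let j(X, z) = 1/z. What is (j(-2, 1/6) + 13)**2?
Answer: 361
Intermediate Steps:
(j(-2, 1/6) + 13)**2 = (1/(1/6) + 13)**2 = (6 + 13)**2 = 19**2 = 361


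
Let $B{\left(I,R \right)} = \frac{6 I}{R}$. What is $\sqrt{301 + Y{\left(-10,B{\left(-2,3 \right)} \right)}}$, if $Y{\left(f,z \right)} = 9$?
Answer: $\sqrt{310} \approx 17.607$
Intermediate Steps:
$B{\left(I,R \right)} = \frac{6 I}{R}$
$\sqrt{301 + Y{\left(-10,B{\left(-2,3 \right)} \right)}} = \sqrt{301 + 9} = \sqrt{310}$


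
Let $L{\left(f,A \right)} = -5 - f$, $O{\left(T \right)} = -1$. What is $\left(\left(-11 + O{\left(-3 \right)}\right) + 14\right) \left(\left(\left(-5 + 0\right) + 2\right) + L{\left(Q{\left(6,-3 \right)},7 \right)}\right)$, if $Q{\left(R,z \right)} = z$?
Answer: $-10$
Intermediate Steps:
$\left(\left(-11 + O{\left(-3 \right)}\right) + 14\right) \left(\left(\left(-5 + 0\right) + 2\right) + L{\left(Q{\left(6,-3 \right)},7 \right)}\right) = \left(\left(-11 - 1\right) + 14\right) \left(\left(\left(-5 + 0\right) + 2\right) - 2\right) = \left(-12 + 14\right) \left(\left(-5 + 2\right) + \left(-5 + 3\right)\right) = 2 \left(-3 - 2\right) = 2 \left(-5\right) = -10$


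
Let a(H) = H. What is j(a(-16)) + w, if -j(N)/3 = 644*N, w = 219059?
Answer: 249971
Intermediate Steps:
j(N) = -1932*N
j(a(-16)) + w = -1932*(-16) + 219059 = 30912 + 219059 = 249971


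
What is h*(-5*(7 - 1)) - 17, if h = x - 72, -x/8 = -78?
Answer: -16577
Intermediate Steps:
x = 624 (x = -8*(-78) = 624)
h = 552 (h = 624 - 72 = 552)
h*(-5*(7 - 1)) - 17 = 552*(-5*(7 - 1)) - 17 = 552*(-5*6) - 17 = 552*(-30) - 17 = -16560 - 17 = -16577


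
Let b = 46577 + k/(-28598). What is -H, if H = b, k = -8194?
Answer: -666008620/14299 ≈ -46577.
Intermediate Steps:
b = 666008620/14299 (b = 46577 - 8194/(-28598) = 46577 - 8194*(-1/28598) = 46577 + 4097/14299 = 666008620/14299 ≈ 46577.)
H = 666008620/14299 ≈ 46577.
-H = -1*666008620/14299 = -666008620/14299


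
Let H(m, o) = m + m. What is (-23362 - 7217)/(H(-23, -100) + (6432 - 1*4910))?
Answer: -10193/492 ≈ -20.717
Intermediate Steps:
H(m, o) = 2*m
(-23362 - 7217)/(H(-23, -100) + (6432 - 1*4910)) = (-23362 - 7217)/(2*(-23) + (6432 - 1*4910)) = -30579/(-46 + (6432 - 4910)) = -30579/(-46 + 1522) = -30579/1476 = -30579*1/1476 = -10193/492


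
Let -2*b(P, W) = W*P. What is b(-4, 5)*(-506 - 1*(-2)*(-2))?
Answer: -5100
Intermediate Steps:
b(P, W) = -P*W/2 (b(P, W) = -W*P/2 = -P*W/2)
b(-4, 5)*(-506 - 1*(-2)*(-2)) = (-1/2*(-4)*5)*(-506 - 1*(-2)*(-2)) = 10*(-506 + 2*(-2)) = 10*(-506 - 4) = 10*(-510) = -5100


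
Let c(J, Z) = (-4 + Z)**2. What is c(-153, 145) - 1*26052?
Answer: -6171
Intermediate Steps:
c(-153, 145) - 1*26052 = (-4 + 145)**2 - 1*26052 = 141**2 - 26052 = 19881 - 26052 = -6171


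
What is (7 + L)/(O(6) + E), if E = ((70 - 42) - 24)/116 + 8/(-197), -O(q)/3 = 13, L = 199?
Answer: -588439/111421 ≈ -5.2812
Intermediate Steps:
O(q) = -39 (O(q) = -3*13 = -39)
E = -35/5713 (E = (28 - 24)*(1/116) + 8*(-1/197) = 4*(1/116) - 8/197 = 1/29 - 8/197 = -35/5713 ≈ -0.0061264)
(7 + L)/(O(6) + E) = (7 + 199)/(-39 - 35/5713) = 206/(-222842/5713) = 206*(-5713/222842) = -588439/111421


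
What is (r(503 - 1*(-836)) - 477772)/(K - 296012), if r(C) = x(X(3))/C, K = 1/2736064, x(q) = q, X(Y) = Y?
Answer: 1750360568029120/1084466513091013 ≈ 1.6140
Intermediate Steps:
K = 1/2736064 ≈ 3.6549e-7
r(C) = 3/C
(r(503 - 1*(-836)) - 477772)/(K - 296012) = (3/(503 - 1*(-836)) - 477772)/(1/2736064 - 296012) = (3/(503 + 836) - 477772)/(-809907776767/2736064) = (3/1339 - 477772)*(-2736064/809907776767) = -639736705/1339*(-2736064/809907776767) = 1750360568029120/1084466513091013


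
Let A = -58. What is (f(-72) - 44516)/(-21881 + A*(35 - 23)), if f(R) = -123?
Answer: 44639/22577 ≈ 1.9772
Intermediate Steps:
(f(-72) - 44516)/(-21881 + A*(35 - 23)) = (-123 - 44516)/(-21881 - 58*(35 - 23)) = -44639/(-21881 - 58*12) = -44639/(-21881 - 696) = -44639/(-22577) = -44639*(-1/22577) = 44639/22577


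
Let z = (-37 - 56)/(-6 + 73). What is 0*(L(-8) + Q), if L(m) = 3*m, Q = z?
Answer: 0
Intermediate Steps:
z = -93/67 ≈ -1.3881
Q = -93/67 ≈ -1.3881
0*(L(-8) + Q) = 0*(3*(-8) - 93/67) = 0*(-24 - 93/67) = 0*(-1701/67) = 0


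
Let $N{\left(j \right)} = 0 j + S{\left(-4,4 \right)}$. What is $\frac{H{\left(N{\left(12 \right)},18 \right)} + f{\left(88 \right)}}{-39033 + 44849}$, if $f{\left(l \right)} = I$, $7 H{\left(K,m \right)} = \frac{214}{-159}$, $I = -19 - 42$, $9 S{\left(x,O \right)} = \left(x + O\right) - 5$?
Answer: $- \frac{68107}{6473208} \approx -0.010521$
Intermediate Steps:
$S{\left(x,O \right)} = - \frac{5}{9} + \frac{O}{9} + \frac{x}{9}$ ($S{\left(x,O \right)} = \frac{\left(x + O\right) - 5}{9} = \frac{\left(O + x\right) - 5}{9} = \frac{-5 + O + x}{9} = - \frac{5}{9} + \frac{O}{9} + \frac{x}{9}$)
$N{\left(j \right)} = - \frac{5}{9}$ ($N{\left(j \right)} = 0 j + \left(- \frac{5}{9} + \frac{1}{9} \cdot 4 + \frac{1}{9} \left(-4\right)\right) = 0 - \frac{5}{9} = - \frac{5}{9}$)
$I = -61$ ($I = -19 - 42 = -61$)
$H{\left(K,m \right)} = - \frac{214}{1113}$ ($H{\left(K,m \right)} = \frac{214 \frac{1}{-159}}{7} = \frac{214 \left(- \frac{1}{159}\right)}{7} = \frac{1}{7} \left(- \frac{214}{159}\right) = - \frac{214}{1113}$)
$f{\left(l \right)} = -61$
$\frac{H{\left(N{\left(12 \right)},18 \right)} + f{\left(88 \right)}}{-39033 + 44849} = \frac{- \frac{214}{1113} - 61}{-39033 + 44849} = - \frac{68107}{1113 \cdot 5816} = \left(- \frac{68107}{1113}\right) \frac{1}{5816} = - \frac{68107}{6473208}$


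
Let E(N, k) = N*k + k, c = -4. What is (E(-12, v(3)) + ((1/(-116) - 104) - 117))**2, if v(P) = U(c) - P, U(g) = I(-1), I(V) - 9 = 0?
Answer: 1108423849/13456 ≈ 82374.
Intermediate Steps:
I(V) = 9 (I(V) = 9 + 0 = 9)
U(g) = 9
v(P) = 9 - P
E(N, k) = k + N*k
(E(-12, v(3)) + ((1/(-116) - 104) - 117))**2 = ((9 - 1*3)*(1 - 12) + ((1/(-116) - 104) - 117))**2 = ((9 - 3)*(-11) + ((-1/116 - 104) - 117))**2 = (6*(-11) + (-12065/116 - 117))**2 = (-66 - 25637/116)**2 = (-33293/116)**2 = 1108423849/13456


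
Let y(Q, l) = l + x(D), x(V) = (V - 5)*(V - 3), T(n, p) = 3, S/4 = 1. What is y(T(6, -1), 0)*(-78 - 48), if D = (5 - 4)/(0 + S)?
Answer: -13167/8 ≈ -1645.9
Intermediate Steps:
S = 4 (S = 4*1 = 4)
D = ¼ (D = (5 - 4)/(0 + 4) = 1/4 = 1*(¼) = ¼ ≈ 0.25000)
x(V) = (-5 + V)*(-3 + V)
y(Q, l) = 209/16 + l (y(Q, l) = l + (15 + (¼)² - 8*¼) = l + (15 + 1/16 - 2) = l + 209/16 = 209/16 + l)
y(T(6, -1), 0)*(-78 - 48) = (209/16 + 0)*(-78 - 48) = (209/16)*(-126) = -13167/8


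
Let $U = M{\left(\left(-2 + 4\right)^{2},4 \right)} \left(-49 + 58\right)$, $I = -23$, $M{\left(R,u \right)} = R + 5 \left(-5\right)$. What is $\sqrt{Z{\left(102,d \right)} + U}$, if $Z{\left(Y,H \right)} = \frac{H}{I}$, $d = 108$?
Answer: $\frac{9 i \sqrt{1265}}{23} \approx 13.917 i$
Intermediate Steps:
$M{\left(R,u \right)} = -25 + R$ ($M{\left(R,u \right)} = R - 25 = -25 + R$)
$Z{\left(Y,H \right)} = - \frac{H}{23}$ ($Z{\left(Y,H \right)} = \frac{H}{-23} = H \left(- \frac{1}{23}\right) = - \frac{H}{23}$)
$U = -189$ ($U = \left(-25 + \left(-2 + 4\right)^{2}\right) \left(-49 + 58\right) = \left(-25 + 2^{2}\right) 9 = \left(-25 + 4\right) 9 = \left(-21\right) 9 = -189$)
$\sqrt{Z{\left(102,d \right)} + U} = \sqrt{\left(- \frac{1}{23}\right) 108 - 189} = \sqrt{- \frac{108}{23} - 189} = \sqrt{- \frac{4455}{23}} = \frac{9 i \sqrt{1265}}{23}$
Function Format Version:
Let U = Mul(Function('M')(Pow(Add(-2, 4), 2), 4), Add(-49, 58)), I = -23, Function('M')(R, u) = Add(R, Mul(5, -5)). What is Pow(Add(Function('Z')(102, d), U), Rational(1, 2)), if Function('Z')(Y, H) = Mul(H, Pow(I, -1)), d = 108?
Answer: Mul(Rational(9, 23), I, Pow(1265, Rational(1, 2))) ≈ Mul(13.917, I)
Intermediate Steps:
Function('M')(R, u) = Add(-25, R) (Function('M')(R, u) = Add(R, -25) = Add(-25, R))
Function('Z')(Y, H) = Mul(Rational(-1, 23), H) (Function('Z')(Y, H) = Mul(H, Pow(-23, -1)) = Mul(H, Rational(-1, 23)) = Mul(Rational(-1, 23), H))
U = -189 (U = Mul(Add(-25, Pow(Add(-2, 4), 2)), Add(-49, 58)) = Mul(Add(-25, Pow(2, 2)), 9) = Mul(Add(-25, 4), 9) = Mul(-21, 9) = -189)
Pow(Add(Function('Z')(102, d), U), Rational(1, 2)) = Pow(Add(Mul(Rational(-1, 23), 108), -189), Rational(1, 2)) = Pow(Add(Rational(-108, 23), -189), Rational(1, 2)) = Pow(Rational(-4455, 23), Rational(1, 2)) = Mul(Rational(9, 23), I, Pow(1265, Rational(1, 2)))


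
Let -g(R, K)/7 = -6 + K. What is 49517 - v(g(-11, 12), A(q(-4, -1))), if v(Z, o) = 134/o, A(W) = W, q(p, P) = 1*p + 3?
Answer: 49651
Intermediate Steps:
q(p, P) = 3 + p (q(p, P) = p + 3 = 3 + p)
g(R, K) = 42 - 7*K (g(R, K) = -7*(-6 + K) = 42 - 7*K)
49517 - v(g(-11, 12), A(q(-4, -1))) = 49517 - 134/(3 - 4) = 49517 - 134/(-1) = 49517 - 134*(-1) = 49517 - 1*(-134) = 49517 + 134 = 49651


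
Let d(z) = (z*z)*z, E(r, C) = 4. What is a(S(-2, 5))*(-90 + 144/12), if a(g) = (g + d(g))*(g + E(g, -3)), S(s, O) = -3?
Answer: 2340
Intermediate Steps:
d(z) = z³ (d(z) = z²*z = z³)
a(g) = (4 + g)*(g + g³) (a(g) = (g + g³)*(g + 4) = (g + g³)*(4 + g) = (4 + g)*(g + g³))
a(S(-2, 5))*(-90 + 144/12) = (-3*(4 - 3 + (-3)³ + 4*(-3)²))*(-90 + 144/12) = (-3*(4 - 3 - 27 + 4*9))*(-90 + 144*(1/12)) = (-3*(4 - 3 - 27 + 36))*(-90 + 12) = -3*10*(-78) = -30*(-78) = 2340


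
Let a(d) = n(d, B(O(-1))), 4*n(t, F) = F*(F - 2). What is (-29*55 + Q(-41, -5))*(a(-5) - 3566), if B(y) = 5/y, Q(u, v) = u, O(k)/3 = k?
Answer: 52483289/9 ≈ 5.8315e+6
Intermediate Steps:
O(k) = 3*k
n(t, F) = F*(-2 + F)/4 (n(t, F) = (F*(F - 2))/4 = (F*(-2 + F))/4 = F*(-2 + F)/4)
a(d) = 55/36 (a(d) = (5/((3*(-1))))*(-2 + 5/((3*(-1))))/4 = (5/(-3))*(-2 + 5/(-3))/4 = (5*(-⅓))*(-2 + 5*(-⅓))/4 = (¼)*(-5/3)*(-2 - 5/3) = (¼)*(-5/3)*(-11/3) = 55/36)
(-29*55 + Q(-41, -5))*(a(-5) - 3566) = (-29*55 - 41)*(55/36 - 3566) = (-1595 - 41)*(-128321/36) = -1636*(-128321/36) = 52483289/9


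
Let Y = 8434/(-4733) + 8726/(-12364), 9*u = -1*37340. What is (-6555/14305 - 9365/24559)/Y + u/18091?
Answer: 90056454328481656376/832721490107863461027 ≈ 0.10815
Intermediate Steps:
u = -37340/9 (u = (-1*37340)/9 = (⅑)*(-37340) = -37340/9 ≈ -4148.9)
Y = -72789067/29259406 (Y = 8434*(-1/4733) + 8726*(-1/12364) = -8434/4733 - 4363/6182 = -72789067/29259406 ≈ -2.4877)
(-6555/14305 - 9365/24559)/Y + u/18091 = (-6555/14305 - 9365/24559)/(-72789067/29259406) - 37340/9/18091 = (-6555*1/14305 - 9365*1/24559)*(-29259406/72789067) - 37340/9*1/18091 = (-1311/2861 - 9365/24559)*(-29259406/72789067) - 37340/162819 = -58990114/70263299*(-29259406/72789067) - 37340/162819 = 1726015695512284/5114399978552033 - 37340/162819 = 90056454328481656376/832721490107863461027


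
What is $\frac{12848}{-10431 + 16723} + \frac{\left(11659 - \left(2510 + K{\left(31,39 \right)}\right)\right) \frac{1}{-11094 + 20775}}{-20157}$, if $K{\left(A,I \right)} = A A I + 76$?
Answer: $\frac{8140702546}{3986429733} \approx 2.0421$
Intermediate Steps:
$K{\left(A,I \right)} = 76 + I A^{2}$ ($K{\left(A,I \right)} = A^{2} I + 76 = I A^{2} + 76 = 76 + I A^{2}$)
$\frac{12848}{-10431 + 16723} + \frac{\left(11659 - \left(2510 + K{\left(31,39 \right)}\right)\right) \frac{1}{-11094 + 20775}}{-20157} = \frac{12848}{-10431 + 16723} + \frac{\left(11659 - \left(2586 + 37479\right)\right) \frac{1}{-11094 + 20775}}{-20157} = \frac{12848}{6292} + \frac{11659 - \left(2586 + 37479\right)}{9681} \left(- \frac{1}{20157}\right) = 12848 \cdot \frac{1}{6292} + \left(11659 - 40065\right) \frac{1}{9681} \left(- \frac{1}{20157}\right) = \frac{292}{143} + \left(11659 - 40065\right) \frac{1}{9681} \left(- \frac{1}{20157}\right) = \frac{292}{143} + \left(-28406\right) \frac{1}{9681} \left(- \frac{1}{20157}\right) = \frac{292}{143} - - \frac{4058}{27877131} = \frac{292}{143} + \frac{4058}{27877131} = \frac{8140702546}{3986429733}$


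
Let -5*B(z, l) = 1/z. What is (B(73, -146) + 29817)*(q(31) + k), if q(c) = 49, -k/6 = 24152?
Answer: -1576573581052/365 ≈ -4.3194e+9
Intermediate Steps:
k = -144912 (k = -6*24152 = -144912)
B(z, l) = -1/(5*z)
(B(73, -146) + 29817)*(q(31) + k) = (-⅕/73 + 29817)*(49 - 144912) = (-⅕*1/73 + 29817)*(-144863) = (-1/365 + 29817)*(-144863) = (10883204/365)*(-144863) = -1576573581052/365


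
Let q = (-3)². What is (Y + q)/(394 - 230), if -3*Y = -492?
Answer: 173/164 ≈ 1.0549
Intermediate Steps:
q = 9
Y = 164 (Y = -⅓*(-492) = 164)
(Y + q)/(394 - 230) = (164 + 9)/(394 - 230) = 173/164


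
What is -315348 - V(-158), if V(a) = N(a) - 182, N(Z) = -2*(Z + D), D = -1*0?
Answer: -315482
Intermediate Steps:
D = 0
N(Z) = -2*Z (N(Z) = -2*(Z + 0) = -2*Z)
V(a) = -182 - 2*a (V(a) = -2*a - 182 = -182 - 2*a)
-315348 - V(-158) = -315348 - (-182 - 2*(-158)) = -315348 - (-182 + 316) = -315348 - 1*134 = -315348 - 134 = -315482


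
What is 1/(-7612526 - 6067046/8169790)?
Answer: -4084895/31096372428293 ≈ -1.3136e-7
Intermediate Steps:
1/(-7612526 - 6067046/8169790) = 1/(-7612526 - 6067046*1/8169790) = 1/(-7612526 - 3033523/4084895) = 1/(-31096372428293/4084895) = -4084895/31096372428293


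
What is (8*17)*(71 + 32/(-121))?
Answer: 1164024/121 ≈ 9620.0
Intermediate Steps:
(8*17)*(71 + 32/(-121)) = 136*(71 + 32*(-1/121)) = 136*(71 - 32/121) = 136*(8559/121) = 1164024/121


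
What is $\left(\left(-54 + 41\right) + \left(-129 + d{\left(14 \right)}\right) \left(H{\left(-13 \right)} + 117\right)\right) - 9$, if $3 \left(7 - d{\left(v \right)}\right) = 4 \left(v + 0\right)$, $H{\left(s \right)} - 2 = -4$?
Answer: $- \frac{48596}{3} \approx -16199.0$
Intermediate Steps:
$H{\left(s \right)} = -2$ ($H{\left(s \right)} = 2 - 4 = -2$)
$d{\left(v \right)} = 7 - \frac{4 v}{3}$ ($d{\left(v \right)} = 7 - \frac{4 \left(v + 0\right)}{3} = 7 - \frac{4 v}{3}$)
$\left(\left(-54 + 41\right) + \left(-129 + d{\left(14 \right)}\right) \left(H{\left(-13 \right)} + 117\right)\right) - 9 = \left(\left(-54 + 41\right) + \left(-129 + \left(7 - \frac{56}{3}\right)\right) \left(-2 + 117\right)\right) - 9 = \left(-13 + \left(-129 + \left(7 - \frac{56}{3}\right)\right) 115\right) - 9 = \left(-13 + \left(-129 - \frac{35}{3}\right) 115\right) - 9 = \left(-13 - \frac{48530}{3}\right) - 9 = - \frac{48569}{3} - 9 = - \frac{48596}{3}$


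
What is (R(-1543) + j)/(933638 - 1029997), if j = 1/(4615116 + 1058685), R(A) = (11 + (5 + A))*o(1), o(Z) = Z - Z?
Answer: -1/546721790559 ≈ -1.8291e-12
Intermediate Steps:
o(Z) = 0
R(A) = 0 (R(A) = (11 + (5 + A))*0 = (16 + A)*0 = 0)
j = 1/5673801 ≈ 1.7625e-7
(R(-1543) + j)/(933638 - 1029997) = (0 + 1/5673801)/(933638 - 1029997) = (1/5673801)/(-96359) = (1/5673801)*(-1/96359) = -1/546721790559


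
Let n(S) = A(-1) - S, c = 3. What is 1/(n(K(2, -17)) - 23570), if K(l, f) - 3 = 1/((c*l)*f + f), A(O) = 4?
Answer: -119/2804710 ≈ -4.2429e-5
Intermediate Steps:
K(l, f) = 3 + 1/(f + 3*f*l) (K(l, f) = 3 + 1/((3*l)*f + f) = 3 + 1/(3*f*l + f) = 3 + 1/(f + 3*f*l))
n(S) = 4 - S
1/(n(K(2, -17)) - 23570) = 1/((4 - (1 + 3*(-17) + 9*(-17)*2)/((-17)*(1 + 3*2))) - 23570) = 1/((4 - (-1)*(1 - 51 - 306)/(17*(1 + 6))) - 23570) = 1/((4 - (-1)*(-356)/(17*7)) - 23570) = 1/((4 - 1*356/119) - 23570) = 1/((4 - 356/119) - 23570) = 1/(120/119 - 23570) = 1/(-2804710/119) = -119/2804710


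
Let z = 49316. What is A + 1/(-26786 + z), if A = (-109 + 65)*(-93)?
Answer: 92192761/22530 ≈ 4092.0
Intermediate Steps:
A = 4092 (A = -44*(-93) = 4092)
A + 1/(-26786 + z) = 4092 + 1/(-26786 + 49316) = 4092 + 1/22530 = 92192761/22530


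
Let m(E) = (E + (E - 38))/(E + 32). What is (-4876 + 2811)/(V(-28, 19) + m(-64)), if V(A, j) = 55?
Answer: -33040/963 ≈ -34.309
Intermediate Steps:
m(E) = (-38 + 2*E)/(32 + E) (m(E) = (E + (-38 + E))/(32 + E) = (-38 + 2*E)/(32 + E))
(-4876 + 2811)/(V(-28, 19) + m(-64)) = (-4876 + 2811)/(55 + 2*(-19 - 64)/(32 - 64)) = -2065/(55 + 2*(-83)/(-32)) = -2065/(55 + 2*(-1/32)*(-83)) = -2065/(55 + 83/16) = -2065/963/16 = -2065*16/963 = -33040/963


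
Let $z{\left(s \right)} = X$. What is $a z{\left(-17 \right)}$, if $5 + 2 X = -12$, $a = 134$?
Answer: $-1139$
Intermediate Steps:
$X = - \frac{17}{2}$ ($X = - \frac{5}{2} + \frac{1}{2} \left(-12\right) = - \frac{5}{2} - 6 = - \frac{17}{2} \approx -8.5$)
$z{\left(s \right)} = - \frac{17}{2}$
$a z{\left(-17 \right)} = 134 \left(- \frac{17}{2}\right) = -1139$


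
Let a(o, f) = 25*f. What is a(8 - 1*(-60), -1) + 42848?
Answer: 42823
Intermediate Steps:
a(8 - 1*(-60), -1) + 42848 = 25*(-1) + 42848 = -25 + 42848 = 42823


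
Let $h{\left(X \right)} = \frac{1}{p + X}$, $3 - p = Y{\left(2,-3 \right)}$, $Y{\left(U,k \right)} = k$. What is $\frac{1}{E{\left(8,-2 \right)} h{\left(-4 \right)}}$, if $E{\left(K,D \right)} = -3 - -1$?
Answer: $-1$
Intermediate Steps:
$p = 6$ ($p = 3 - -3 = 3 + 3 = 6$)
$E{\left(K,D \right)} = -2$ ($E{\left(K,D \right)} = -3 + 1 = -2$)
$h{\left(X \right)} = \frac{1}{6 + X}$
$\frac{1}{E{\left(8,-2 \right)} h{\left(-4 \right)}} = \frac{1}{\left(-2\right) \frac{1}{6 - 4}} = \frac{1}{\left(-2\right) \frac{1}{2}} = \frac{1}{-1} = -1$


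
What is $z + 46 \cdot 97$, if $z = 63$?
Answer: $4525$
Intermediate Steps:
$z + 46 \cdot 97 = 63 + 46 \cdot 97 = 63 + 4462 = 4525$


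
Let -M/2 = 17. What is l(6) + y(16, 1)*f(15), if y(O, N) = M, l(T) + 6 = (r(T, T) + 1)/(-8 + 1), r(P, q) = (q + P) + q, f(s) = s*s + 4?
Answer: -54563/7 ≈ -7794.7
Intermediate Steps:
f(s) = 4 + s² (f(s) = s² + 4 = 4 + s²)
M = -34 (M = -2*17 = -34)
r(P, q) = P + 2*q (r(P, q) = (P + q) + q = P + 2*q)
l(T) = -43/7 - 3*T/7 (l(T) = -6 + ((T + 2*T) + 1)/(-8 + 1) = -6 + (3*T + 1)/(-7) = -6 + (1 + 3*T)*(-⅐) = -6 + (-⅐ - 3*T/7) = -43/7 - 3*T/7)
y(O, N) = -34
l(6) + y(16, 1)*f(15) = (-43/7 - 3/7*6) - 34*(4 + 15²) = (-43/7 - 18/7) - 34*(4 + 225) = -61/7 - 34*229 = -61/7 - 7786 = -54563/7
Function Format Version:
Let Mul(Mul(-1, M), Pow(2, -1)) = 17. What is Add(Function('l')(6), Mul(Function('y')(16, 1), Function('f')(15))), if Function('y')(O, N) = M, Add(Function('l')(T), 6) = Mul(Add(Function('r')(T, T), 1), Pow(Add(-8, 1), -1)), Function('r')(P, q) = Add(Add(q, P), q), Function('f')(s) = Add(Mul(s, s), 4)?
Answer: Rational(-54563, 7) ≈ -7794.7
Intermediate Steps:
Function('f')(s) = Add(4, Pow(s, 2)) (Function('f')(s) = Add(Pow(s, 2), 4) = Add(4, Pow(s, 2)))
M = -34 (M = Mul(-2, 17) = -34)
Function('r')(P, q) = Add(P, Mul(2, q)) (Function('r')(P, q) = Add(Add(P, q), q) = Add(P, Mul(2, q)))
Function('l')(T) = Add(Rational(-43, 7), Mul(Rational(-3, 7), T)) (Function('l')(T) = Add(-6, Mul(Add(Add(T, Mul(2, T)), 1), Pow(Add(-8, 1), -1))) = Add(-6, Mul(Add(Mul(3, T), 1), Pow(-7, -1))) = Add(-6, Mul(Add(1, Mul(3, T)), Rational(-1, 7))) = Add(-6, Add(Rational(-1, 7), Mul(Rational(-3, 7), T))) = Add(Rational(-43, 7), Mul(Rational(-3, 7), T)))
Function('y')(O, N) = -34
Add(Function('l')(6), Mul(Function('y')(16, 1), Function('f')(15))) = Add(Add(Rational(-43, 7), Mul(Rational(-3, 7), 6)), Mul(-34, Add(4, Pow(15, 2)))) = Add(Add(Rational(-43, 7), Rational(-18, 7)), Mul(-34, Add(4, 225))) = Add(Rational(-61, 7), Mul(-34, 229)) = Add(Rational(-61, 7), -7786) = Rational(-54563, 7)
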